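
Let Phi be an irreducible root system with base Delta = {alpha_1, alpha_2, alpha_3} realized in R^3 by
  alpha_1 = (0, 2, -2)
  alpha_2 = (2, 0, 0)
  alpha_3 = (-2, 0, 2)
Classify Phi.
B3

Compute the Cartan integers a_ij = 2(alpha_i, alpha_j)/(alpha_j, alpha_j); the resulting 3x3 Cartan matrix is
[[2, 0, -1], [0, 2, -1], [-1, -2, 2]].
The roots have two lengths (squared-length ratio 2:1); the short ones are alpha_{2}. The associated Dynkin diagram is a chain of 3 nodes with a double edge at one end; the terminal node there is the unique short simple root (B_3), so the type is B_3 (the algebra so(7)).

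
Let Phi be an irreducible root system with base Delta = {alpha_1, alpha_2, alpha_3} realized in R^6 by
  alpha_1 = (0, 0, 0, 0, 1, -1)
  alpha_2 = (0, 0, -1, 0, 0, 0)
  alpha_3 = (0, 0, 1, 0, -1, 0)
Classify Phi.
Compute the Cartan integers a_ij = 2(alpha_i, alpha_j)/(alpha_j, alpha_j); the resulting 3x3 Cartan matrix is
[[2, 0, -1], [0, 2, -1], [-1, -2, 2]].
The roots have two lengths (squared-length ratio 2:1); the short ones are alpha_{2}. The associated Dynkin diagram is a chain of 3 nodes with a double edge at one end; the terminal node there is the unique short simple root (B_3), so the type is B_3 (the algebra so(7)).

B_3 (so(7))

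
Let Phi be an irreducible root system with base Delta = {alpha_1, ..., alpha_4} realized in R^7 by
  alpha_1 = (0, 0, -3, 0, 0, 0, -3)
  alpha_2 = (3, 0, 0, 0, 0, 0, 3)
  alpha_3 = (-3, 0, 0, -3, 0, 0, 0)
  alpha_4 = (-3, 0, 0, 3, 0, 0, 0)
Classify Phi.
D4

Compute the Cartan integers a_ij = 2(alpha_i, alpha_j)/(alpha_j, alpha_j); the resulting 4x4 Cartan matrix is
[[2, -1, 0, 0], [-1, 2, -1, -1], [0, -1, 2, 0], [0, -1, 0, 2]].
All simple roots have the same length, so the diagram is simply laced. The associated Dynkin diagram is a chain of 2 nodes with a fork of two nodes at one end (D_4), so the type is D_4 (the algebra so(8)).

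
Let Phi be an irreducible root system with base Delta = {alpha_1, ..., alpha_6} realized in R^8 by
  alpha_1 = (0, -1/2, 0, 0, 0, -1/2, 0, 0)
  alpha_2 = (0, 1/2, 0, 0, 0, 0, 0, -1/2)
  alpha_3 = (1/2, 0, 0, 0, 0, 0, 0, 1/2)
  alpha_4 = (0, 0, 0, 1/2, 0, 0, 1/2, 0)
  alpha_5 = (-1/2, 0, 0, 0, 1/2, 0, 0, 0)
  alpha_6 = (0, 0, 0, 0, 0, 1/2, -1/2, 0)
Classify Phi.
A_6 (sl(7))

Compute the Cartan integers a_ij = 2(alpha_i, alpha_j)/(alpha_j, alpha_j); the resulting 6x6 Cartan matrix is
[[2, -1, 0, 0, 0, -1], [-1, 2, -1, 0, 0, 0], [0, -1, 2, 0, -1, 0], [0, 0, 0, 2, 0, -1], [0, 0, -1, 0, 2, 0], [-1, 0, 0, -1, 0, 2]].
All simple roots have the same length, so the diagram is simply laced. The associated Dynkin diagram is a chain of 6 nodes with single edges (A_6), so the type is A_6 (the algebra sl(7)).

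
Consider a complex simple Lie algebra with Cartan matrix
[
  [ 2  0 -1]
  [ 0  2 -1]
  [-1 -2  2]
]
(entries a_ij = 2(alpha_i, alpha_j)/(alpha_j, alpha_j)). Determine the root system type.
type B_3

The matrix has rank 3 with 2's on the diagonal. Reading the off-diagonal entries as Dynkin edges (a single edge where a_ij = a_ji = -1; a double or triple edge where a_ij * a_ji = 2 or 3), the diagram is a chain of 3 nodes with a double edge at one end; the terminal node there is the unique short simple root (B_3). One simple-root ordering that puts it in standard form is (alpha_1, alpha_3, alpha_2). So the algebra is type B_3, i.e. so(7).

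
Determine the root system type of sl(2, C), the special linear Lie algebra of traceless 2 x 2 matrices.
A1

This is sl(2), which has dimension 2^2 - 1 = 3 and rank 2 - 1 = 1 (a Cartan subalgebra is the diagonal traceless matrices). In the classification of classical Lie algebras, the special linear algebra sl(n+1) has type A_n; here n = 1, so the Dynkin diagram is a chain of 1 nodes with single edges (A_1). Hence the type is A_1.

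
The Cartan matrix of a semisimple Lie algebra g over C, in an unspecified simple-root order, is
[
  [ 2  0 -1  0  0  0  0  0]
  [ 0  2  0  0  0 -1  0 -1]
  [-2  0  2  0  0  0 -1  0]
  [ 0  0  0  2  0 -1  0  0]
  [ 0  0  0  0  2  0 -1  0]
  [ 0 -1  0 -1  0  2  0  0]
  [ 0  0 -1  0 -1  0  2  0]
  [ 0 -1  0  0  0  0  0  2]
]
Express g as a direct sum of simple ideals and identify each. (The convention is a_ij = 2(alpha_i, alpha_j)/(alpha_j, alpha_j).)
type A_4 + type B_4

The diagram associated to this matrix has two connected components: the simple roots {alpha_2, alpha_4, alpha_6, alpha_8} form a chain of 4 nodes with single edges (A_4), and {alpha_1, alpha_3, alpha_5, alpha_7} form a chain of 4 nodes with a double edge at one end; the terminal node there is the unique short simple root (B_4). A semisimple Lie algebra decomposes uniquely as the direct sum of simple ideals, one per connected component of its Dynkin diagram, so g ≅ A_4 ⊕ B_4 (dimension 24 + 36 = 60).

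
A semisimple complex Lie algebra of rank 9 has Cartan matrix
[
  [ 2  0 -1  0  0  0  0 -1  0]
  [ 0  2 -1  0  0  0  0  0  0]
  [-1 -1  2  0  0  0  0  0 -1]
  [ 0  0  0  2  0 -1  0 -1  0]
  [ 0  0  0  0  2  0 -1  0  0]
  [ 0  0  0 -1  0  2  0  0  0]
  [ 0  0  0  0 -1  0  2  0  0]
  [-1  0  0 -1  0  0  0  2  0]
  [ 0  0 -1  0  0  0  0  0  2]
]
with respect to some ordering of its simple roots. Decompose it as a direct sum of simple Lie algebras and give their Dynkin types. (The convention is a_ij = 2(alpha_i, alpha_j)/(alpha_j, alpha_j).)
type A_2 + type D_7

The diagram associated to this matrix has two connected components: the simple roots {alpha_5, alpha_7} form a chain of 2 nodes with single edges (A_2), and {alpha_1, alpha_2, alpha_3, alpha_4, alpha_6, alpha_8, alpha_9} form a chain of 5 nodes with a fork of two nodes at one end (D_7). A semisimple Lie algebra decomposes uniquely as the direct sum of simple ideals, one per connected component of its Dynkin diagram, so g ≅ A_2 ⊕ D_7 (dimension 8 + 91 = 99).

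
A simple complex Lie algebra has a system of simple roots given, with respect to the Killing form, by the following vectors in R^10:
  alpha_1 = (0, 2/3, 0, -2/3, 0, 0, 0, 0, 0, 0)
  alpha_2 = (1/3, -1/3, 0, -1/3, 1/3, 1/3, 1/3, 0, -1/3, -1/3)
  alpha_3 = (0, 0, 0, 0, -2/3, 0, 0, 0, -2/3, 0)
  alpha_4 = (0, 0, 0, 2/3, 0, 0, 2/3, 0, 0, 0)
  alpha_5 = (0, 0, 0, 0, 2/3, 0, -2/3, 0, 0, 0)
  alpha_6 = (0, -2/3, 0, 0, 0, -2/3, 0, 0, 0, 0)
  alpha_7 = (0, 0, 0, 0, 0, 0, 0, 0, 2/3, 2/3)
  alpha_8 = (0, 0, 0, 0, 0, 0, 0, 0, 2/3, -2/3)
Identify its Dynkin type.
Compute the Cartan integers a_ij = 2(alpha_i, alpha_j)/(alpha_j, alpha_j); the resulting 8x8 Cartan matrix is
[[2, 0, 0, -1, 0, -1, 0, 0], [0, 2, 0, 0, 0, 0, -1, 0], [0, 0, 2, 0, -1, 0, -1, -1], [-1, 0, 0, 2, -1, 0, 0, 0], [0, 0, -1, -1, 2, 0, 0, 0], [-1, 0, 0, 0, 0, 2, 0, 0], [0, -1, -1, 0, 0, 0, 2, 0], [0, 0, -1, 0, 0, 0, 0, 2]].
All simple roots have the same length, so the diagram is simply laced. The associated Dynkin diagram is a chain of 7 nodes with one extra node attached to the third node from one end (E_8), so the type is E_8.

type E_8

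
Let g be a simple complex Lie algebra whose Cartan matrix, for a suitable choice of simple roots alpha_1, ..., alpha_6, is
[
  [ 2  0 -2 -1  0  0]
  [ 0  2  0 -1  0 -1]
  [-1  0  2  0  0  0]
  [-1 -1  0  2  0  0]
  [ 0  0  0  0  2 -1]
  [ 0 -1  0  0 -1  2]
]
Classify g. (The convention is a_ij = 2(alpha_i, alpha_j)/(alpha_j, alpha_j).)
type B_6

The matrix has rank 6 with 2's on the diagonal. Reading the off-diagonal entries as Dynkin edges (a single edge where a_ij = a_ji = -1; a double or triple edge where a_ij * a_ji = 2 or 3), the diagram is a chain of 6 nodes with a double edge at one end; the terminal node there is the unique short simple root (B_6). One simple-root ordering that puts it in standard form is (alpha_5, alpha_6, alpha_2, alpha_4, alpha_1, alpha_3). So the algebra is type B_6, i.e. so(13).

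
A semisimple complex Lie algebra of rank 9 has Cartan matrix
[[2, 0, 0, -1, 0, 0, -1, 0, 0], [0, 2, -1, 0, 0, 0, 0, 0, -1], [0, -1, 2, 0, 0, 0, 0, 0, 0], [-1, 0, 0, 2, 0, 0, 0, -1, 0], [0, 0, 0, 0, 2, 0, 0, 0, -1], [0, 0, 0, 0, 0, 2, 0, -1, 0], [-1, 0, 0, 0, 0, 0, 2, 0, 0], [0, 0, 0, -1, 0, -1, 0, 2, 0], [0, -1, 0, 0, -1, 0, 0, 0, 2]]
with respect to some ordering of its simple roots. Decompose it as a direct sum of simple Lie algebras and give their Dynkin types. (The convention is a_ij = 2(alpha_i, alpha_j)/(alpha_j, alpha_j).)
The diagram associated to this matrix has two connected components: the simple roots {alpha_2, alpha_3, alpha_5, alpha_9} form a chain of 4 nodes with single edges (A_4), and {alpha_1, alpha_4, alpha_6, alpha_7, alpha_8} form a chain of 5 nodes with single edges (A_5). A semisimple Lie algebra decomposes uniquely as the direct sum of simple ideals, one per connected component of its Dynkin diagram, so g ≅ A_4 ⊕ A_5 (dimension 24 + 35 = 59).

A4 ⊕ A5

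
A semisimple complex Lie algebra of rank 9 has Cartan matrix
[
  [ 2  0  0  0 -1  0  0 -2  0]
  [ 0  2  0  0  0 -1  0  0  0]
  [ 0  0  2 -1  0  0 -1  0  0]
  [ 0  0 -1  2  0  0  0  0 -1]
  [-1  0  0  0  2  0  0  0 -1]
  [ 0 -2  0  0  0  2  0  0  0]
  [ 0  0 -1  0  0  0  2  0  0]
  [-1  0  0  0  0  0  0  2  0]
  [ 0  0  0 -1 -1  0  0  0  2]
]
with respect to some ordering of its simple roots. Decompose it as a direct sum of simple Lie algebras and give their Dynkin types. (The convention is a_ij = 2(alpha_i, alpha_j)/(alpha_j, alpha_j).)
type B_2 ⊕ type B_7

The diagram associated to this matrix has two connected components: the simple roots {alpha_2, alpha_6} form a chain of 2 nodes with a double edge at one end; the terminal node there is the unique short simple root (B_2), and {alpha_1, alpha_3, alpha_4, alpha_5, alpha_7, alpha_8, alpha_9} form a chain of 7 nodes with a double edge at one end; the terminal node there is the unique short simple root (B_7). A semisimple Lie algebra decomposes uniquely as the direct sum of simple ideals, one per connected component of its Dynkin diagram, so g ≅ B_2 ⊕ B_7 (dimension 10 + 105 = 115).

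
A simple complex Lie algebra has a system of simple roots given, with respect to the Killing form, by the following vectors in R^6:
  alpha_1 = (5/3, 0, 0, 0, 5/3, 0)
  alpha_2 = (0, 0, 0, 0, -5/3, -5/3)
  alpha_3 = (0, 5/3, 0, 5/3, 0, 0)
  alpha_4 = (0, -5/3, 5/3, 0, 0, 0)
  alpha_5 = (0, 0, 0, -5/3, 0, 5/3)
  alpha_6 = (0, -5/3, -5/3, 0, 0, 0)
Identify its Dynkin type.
Compute the Cartan integers a_ij = 2(alpha_i, alpha_j)/(alpha_j, alpha_j); the resulting 6x6 Cartan matrix is
[[2, -1, 0, 0, 0, 0], [-1, 2, 0, 0, -1, 0], [0, 0, 2, -1, -1, -1], [0, 0, -1, 2, 0, 0], [0, -1, -1, 0, 2, 0], [0, 0, -1, 0, 0, 2]].
All simple roots have the same length, so the diagram is simply laced. The associated Dynkin diagram is a chain of 4 nodes with a fork of two nodes at one end (D_6), so the type is D_6 (the algebra so(12)).

D_6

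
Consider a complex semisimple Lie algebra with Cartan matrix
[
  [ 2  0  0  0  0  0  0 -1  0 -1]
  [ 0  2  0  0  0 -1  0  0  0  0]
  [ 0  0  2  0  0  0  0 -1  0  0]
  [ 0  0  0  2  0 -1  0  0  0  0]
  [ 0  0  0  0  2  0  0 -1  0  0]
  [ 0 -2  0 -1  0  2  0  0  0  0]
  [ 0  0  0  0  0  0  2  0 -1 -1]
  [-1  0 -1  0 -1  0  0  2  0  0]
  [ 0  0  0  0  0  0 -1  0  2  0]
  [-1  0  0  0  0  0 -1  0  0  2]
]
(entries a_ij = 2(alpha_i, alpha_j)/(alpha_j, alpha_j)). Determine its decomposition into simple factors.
The diagram associated to this matrix has two connected components: the simple roots {alpha_2, alpha_4, alpha_6} form a chain of 3 nodes with a double edge at one end; the terminal node there is the unique short simple root (B_3), and {alpha_1, alpha_3, alpha_5, alpha_7, alpha_8, alpha_9, alpha_10} form a chain of 5 nodes with a fork of two nodes at one end (D_7). A semisimple Lie algebra decomposes uniquely as the direct sum of simple ideals, one per connected component of its Dynkin diagram, so g ≅ B_3 ⊕ D_7 (dimension 21 + 91 = 112).

B3 ⊕ D7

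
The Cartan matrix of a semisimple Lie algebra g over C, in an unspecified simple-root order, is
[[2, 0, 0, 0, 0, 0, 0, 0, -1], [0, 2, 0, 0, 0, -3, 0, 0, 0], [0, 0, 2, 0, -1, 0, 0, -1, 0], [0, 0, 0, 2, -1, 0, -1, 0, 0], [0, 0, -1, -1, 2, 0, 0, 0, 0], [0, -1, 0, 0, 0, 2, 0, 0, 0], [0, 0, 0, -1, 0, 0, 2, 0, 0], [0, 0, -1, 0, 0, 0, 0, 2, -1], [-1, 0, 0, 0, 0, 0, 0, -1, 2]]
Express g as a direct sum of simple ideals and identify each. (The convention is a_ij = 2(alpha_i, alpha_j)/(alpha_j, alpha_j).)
A7 + G2

The diagram associated to this matrix has two connected components: the simple roots {alpha_1, alpha_3, alpha_4, alpha_5, alpha_7, alpha_8, alpha_9} form a chain of 7 nodes with single edges (A_7), and {alpha_2, alpha_6} form two nodes joined by a triple edge (G_2). A semisimple Lie algebra decomposes uniquely as the direct sum of simple ideals, one per connected component of its Dynkin diagram, so g ≅ A_7 ⊕ G_2 (dimension 63 + 14 = 77).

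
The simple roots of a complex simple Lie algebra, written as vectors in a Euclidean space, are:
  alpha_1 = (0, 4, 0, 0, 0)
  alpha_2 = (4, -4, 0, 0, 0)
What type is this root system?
B2

Compute the Cartan integers a_ij = 2(alpha_i, alpha_j)/(alpha_j, alpha_j); the resulting 2x2 Cartan matrix is
[[2, -1], [-2, 2]].
The roots have two lengths (squared-length ratio 2:1); the short ones are alpha_{1}. The associated Dynkin diagram is a chain of 2 nodes with a double edge at one end; the terminal node there is the unique short simple root (B_2), so the type is B_2 (the algebra so(5)).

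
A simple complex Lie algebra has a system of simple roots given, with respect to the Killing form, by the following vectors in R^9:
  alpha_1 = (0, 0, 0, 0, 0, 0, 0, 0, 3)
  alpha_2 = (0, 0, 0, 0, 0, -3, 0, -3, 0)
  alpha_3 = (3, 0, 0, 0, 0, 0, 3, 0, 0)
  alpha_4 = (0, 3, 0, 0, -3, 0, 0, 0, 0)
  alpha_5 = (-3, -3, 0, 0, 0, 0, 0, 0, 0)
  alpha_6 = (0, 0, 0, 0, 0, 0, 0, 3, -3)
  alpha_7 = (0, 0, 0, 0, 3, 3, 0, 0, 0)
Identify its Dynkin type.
Compute the Cartan integers a_ij = 2(alpha_i, alpha_j)/(alpha_j, alpha_j); the resulting 7x7 Cartan matrix is
[[2, 0, 0, 0, 0, -1, 0], [0, 2, 0, 0, 0, -1, -1], [0, 0, 2, 0, -1, 0, 0], [0, 0, 0, 2, -1, 0, -1], [0, 0, -1, -1, 2, 0, 0], [-2, -1, 0, 0, 0, 2, 0], [0, -1, 0, -1, 0, 0, 2]].
The roots have two lengths (squared-length ratio 2:1); the short ones are alpha_{1}. The associated Dynkin diagram is a chain of 7 nodes with a double edge at one end; the terminal node there is the unique short simple root (B_7), so the type is B_7 (the algebra so(15)).

B_7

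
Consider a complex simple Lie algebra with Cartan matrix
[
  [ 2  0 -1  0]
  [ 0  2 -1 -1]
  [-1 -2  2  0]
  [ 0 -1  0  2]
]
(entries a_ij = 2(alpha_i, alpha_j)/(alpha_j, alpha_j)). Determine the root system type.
F_4

The matrix has rank 4 with 2's on the diagonal. Reading the off-diagonal entries as Dynkin edges (a single edge where a_ij = a_ji = -1; a double or triple edge where a_ij * a_ji = 2 or 3), the diagram is a chain of 4 nodes with a double edge between the middle two (F_4). One simple-root ordering that puts it in standard form is (alpha_1, alpha_3, alpha_2, alpha_4). So the algebra is type F_4.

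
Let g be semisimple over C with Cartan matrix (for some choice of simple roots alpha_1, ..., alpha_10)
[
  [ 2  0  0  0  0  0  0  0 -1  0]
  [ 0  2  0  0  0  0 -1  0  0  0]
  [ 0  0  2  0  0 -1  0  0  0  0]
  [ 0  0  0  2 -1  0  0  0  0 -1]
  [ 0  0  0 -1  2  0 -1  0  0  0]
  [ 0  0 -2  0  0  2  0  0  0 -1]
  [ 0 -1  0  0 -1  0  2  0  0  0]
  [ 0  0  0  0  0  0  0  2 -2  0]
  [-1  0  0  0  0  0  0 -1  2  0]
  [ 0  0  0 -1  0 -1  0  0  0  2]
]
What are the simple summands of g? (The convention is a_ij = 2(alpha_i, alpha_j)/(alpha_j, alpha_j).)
The diagram associated to this matrix has two connected components: the simple roots {alpha_2, alpha_3, alpha_4, alpha_5, alpha_6, alpha_7, alpha_10} form a chain of 7 nodes with a double edge at one end; the terminal node there is the unique short simple root (B_7), and {alpha_1, alpha_8, alpha_9} form a chain of 3 nodes with a double edge at one end; the terminal node there is the unique long simple root (C_3). A semisimple Lie algebra decomposes uniquely as the direct sum of simple ideals, one per connected component of its Dynkin diagram, so g ≅ B_7 ⊕ C_3 (dimension 105 + 21 = 126).

B_7 (so(15)) + C_3 (sp(6))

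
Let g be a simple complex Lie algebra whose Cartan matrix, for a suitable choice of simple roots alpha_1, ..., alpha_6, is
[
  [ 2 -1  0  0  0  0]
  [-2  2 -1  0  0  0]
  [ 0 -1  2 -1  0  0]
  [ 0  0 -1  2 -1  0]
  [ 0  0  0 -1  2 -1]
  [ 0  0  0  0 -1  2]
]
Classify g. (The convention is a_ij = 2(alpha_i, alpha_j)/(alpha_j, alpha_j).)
The matrix has rank 6 with 2's on the diagonal. Reading the off-diagonal entries as Dynkin edges (a single edge where a_ij = a_ji = -1; a double or triple edge where a_ij * a_ji = 2 or 3), the diagram is a chain of 6 nodes with a double edge at one end; the terminal node there is the unique short simple root (B_6). One simple-root ordering that puts it in standard form is (alpha_6, alpha_5, alpha_4, alpha_3, alpha_2, alpha_1). So the algebra is type B_6, i.e. so(13).

type B_6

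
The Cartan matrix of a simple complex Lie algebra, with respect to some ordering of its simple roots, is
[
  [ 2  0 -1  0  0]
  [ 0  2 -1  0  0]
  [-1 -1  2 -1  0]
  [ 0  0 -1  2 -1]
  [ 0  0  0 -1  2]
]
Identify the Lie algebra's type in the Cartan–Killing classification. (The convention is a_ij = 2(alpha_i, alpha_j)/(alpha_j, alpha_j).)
The matrix has rank 5 with 2's on the diagonal. Reading the off-diagonal entries as Dynkin edges (a single edge where a_ij = a_ji = -1; a double or triple edge where a_ij * a_ji = 2 or 3), the diagram is a chain of 3 nodes with a fork of two nodes at one end (D_5). One simple-root ordering that puts it in standard form is (alpha_5, alpha_4, alpha_3, alpha_2, alpha_1). So the algebra is type D_5, i.e. so(10).

D5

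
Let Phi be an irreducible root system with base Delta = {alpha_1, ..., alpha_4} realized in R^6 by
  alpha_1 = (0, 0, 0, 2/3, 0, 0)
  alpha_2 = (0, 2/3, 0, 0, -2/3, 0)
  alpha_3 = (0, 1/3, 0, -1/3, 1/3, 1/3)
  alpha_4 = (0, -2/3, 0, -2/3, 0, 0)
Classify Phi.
Compute the Cartan integers a_ij = 2(alpha_i, alpha_j)/(alpha_j, alpha_j); the resulting 4x4 Cartan matrix is
[[2, 0, -1, -1], [0, 2, 0, -1], [-1, 0, 2, 0], [-2, -1, 0, 2]].
The roots have two lengths (squared-length ratio 2:1); the short ones are alpha_{1,3}. The associated Dynkin diagram is a chain of 4 nodes with a double edge between the middle two (F_4), so the type is F_4.

type F_4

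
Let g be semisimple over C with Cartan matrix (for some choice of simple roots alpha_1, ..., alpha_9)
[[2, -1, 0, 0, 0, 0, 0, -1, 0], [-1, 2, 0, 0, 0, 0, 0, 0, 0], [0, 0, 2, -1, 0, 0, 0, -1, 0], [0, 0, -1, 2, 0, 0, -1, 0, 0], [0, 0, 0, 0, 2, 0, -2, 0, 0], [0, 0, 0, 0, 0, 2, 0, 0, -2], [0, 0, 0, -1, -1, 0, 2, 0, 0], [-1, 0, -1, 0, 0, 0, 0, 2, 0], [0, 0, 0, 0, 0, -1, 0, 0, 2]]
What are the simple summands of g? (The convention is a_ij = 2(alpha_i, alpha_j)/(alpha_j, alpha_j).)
The diagram associated to this matrix has two connected components: the simple roots {alpha_6, alpha_9} form a chain of 2 nodes with a double edge at one end; the terminal node there is the unique short simple root (B_2), and {alpha_1, alpha_2, alpha_3, alpha_4, alpha_5, alpha_7, alpha_8} form a chain of 7 nodes with a double edge at one end; the terminal node there is the unique long simple root (C_7). A semisimple Lie algebra decomposes uniquely as the direct sum of simple ideals, one per connected component of its Dynkin diagram, so g ≅ B_2 ⊕ C_7 (dimension 10 + 105 = 115).

B_2 ⊕ C_7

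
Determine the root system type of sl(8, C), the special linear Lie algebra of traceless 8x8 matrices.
This is sl(8), which has dimension 8^2 - 1 = 63 and rank 8 - 1 = 7 (a Cartan subalgebra is the diagonal traceless matrices). In the classification of classical Lie algebras, the special linear algebra sl(n+1) has type A_n; here n = 7, so the Dynkin diagram is a chain of 7 nodes with single edges (A_7). Hence the type is A_7.

A_7 (sl(8))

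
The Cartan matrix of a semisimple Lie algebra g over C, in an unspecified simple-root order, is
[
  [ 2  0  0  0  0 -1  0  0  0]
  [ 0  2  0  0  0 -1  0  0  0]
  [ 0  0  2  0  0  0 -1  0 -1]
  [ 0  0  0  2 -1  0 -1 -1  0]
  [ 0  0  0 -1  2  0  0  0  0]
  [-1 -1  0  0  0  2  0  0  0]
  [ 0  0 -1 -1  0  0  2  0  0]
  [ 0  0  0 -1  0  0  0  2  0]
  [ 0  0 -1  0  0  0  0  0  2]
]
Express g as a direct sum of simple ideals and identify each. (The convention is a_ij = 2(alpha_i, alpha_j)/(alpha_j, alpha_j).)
The diagram associated to this matrix has two connected components: the simple roots {alpha_1, alpha_2, alpha_6} form a chain of 3 nodes with single edges (A_3), and {alpha_3, alpha_4, alpha_5, alpha_7, alpha_8, alpha_9} form a chain of 4 nodes with a fork of two nodes at one end (D_6). A semisimple Lie algebra decomposes uniquely as the direct sum of simple ideals, one per connected component of its Dynkin diagram, so g ≅ A_3 ⊕ D_6 (dimension 15 + 66 = 81).

A_3 + D_6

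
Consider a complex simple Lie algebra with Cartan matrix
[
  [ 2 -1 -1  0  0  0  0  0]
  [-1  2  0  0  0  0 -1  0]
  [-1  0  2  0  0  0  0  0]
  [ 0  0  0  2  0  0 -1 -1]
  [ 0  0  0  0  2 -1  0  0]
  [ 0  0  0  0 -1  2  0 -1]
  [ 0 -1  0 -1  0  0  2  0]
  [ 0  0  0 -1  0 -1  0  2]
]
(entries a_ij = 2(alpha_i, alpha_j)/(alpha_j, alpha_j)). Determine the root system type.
A_8

The matrix has rank 8 with 2's on the diagonal. Reading the off-diagonal entries as Dynkin edges (a single edge where a_ij = a_ji = -1; a double or triple edge where a_ij * a_ji = 2 or 3), the diagram is a chain of 8 nodes with single edges (A_8). One simple-root ordering that puts it in standard form is (alpha_3, alpha_1, alpha_2, alpha_7, alpha_4, alpha_8, alpha_6, alpha_5). So the algebra is type A_8, i.e. sl(9).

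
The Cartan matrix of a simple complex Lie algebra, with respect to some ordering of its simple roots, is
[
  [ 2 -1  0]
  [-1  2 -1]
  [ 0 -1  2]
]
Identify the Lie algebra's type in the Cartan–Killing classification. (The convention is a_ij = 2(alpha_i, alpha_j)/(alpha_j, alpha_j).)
A3

The matrix has rank 3 with 2's on the diagonal. Reading the off-diagonal entries as Dynkin edges (a single edge where a_ij = a_ji = -1; a double or triple edge where a_ij * a_ji = 2 or 3), the diagram is a chain of 3 nodes with single edges (A_3). One simple-root ordering that puts it in standard form is (alpha_1, alpha_2, alpha_3). So the algebra is type A_3, i.e. sl(4).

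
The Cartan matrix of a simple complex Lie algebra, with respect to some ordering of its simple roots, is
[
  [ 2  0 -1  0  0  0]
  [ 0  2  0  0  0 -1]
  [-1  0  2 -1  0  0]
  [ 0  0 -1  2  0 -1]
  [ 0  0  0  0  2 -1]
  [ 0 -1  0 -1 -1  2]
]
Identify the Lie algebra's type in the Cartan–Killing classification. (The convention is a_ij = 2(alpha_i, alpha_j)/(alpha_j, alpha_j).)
The matrix has rank 6 with 2's on the diagonal. Reading the off-diagonal entries as Dynkin edges (a single edge where a_ij = a_ji = -1; a double or triple edge where a_ij * a_ji = 2 or 3), the diagram is a chain of 4 nodes with a fork of two nodes at one end (D_6). One simple-root ordering that puts it in standard form is (alpha_1, alpha_3, alpha_4, alpha_6, alpha_2, alpha_5). So the algebra is type D_6, i.e. so(12).

type D_6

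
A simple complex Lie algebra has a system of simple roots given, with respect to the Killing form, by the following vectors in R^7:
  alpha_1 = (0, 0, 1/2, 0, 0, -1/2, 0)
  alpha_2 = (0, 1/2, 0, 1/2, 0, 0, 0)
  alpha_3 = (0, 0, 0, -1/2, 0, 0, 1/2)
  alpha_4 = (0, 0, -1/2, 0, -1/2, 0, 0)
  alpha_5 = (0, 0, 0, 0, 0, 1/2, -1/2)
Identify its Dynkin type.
Compute the Cartan integers a_ij = 2(alpha_i, alpha_j)/(alpha_j, alpha_j); the resulting 5x5 Cartan matrix is
[[2, 0, 0, -1, -1], [0, 2, -1, 0, 0], [0, -1, 2, 0, -1], [-1, 0, 0, 2, 0], [-1, 0, -1, 0, 2]].
All simple roots have the same length, so the diagram is simply laced. The associated Dynkin diagram is a chain of 5 nodes with single edges (A_5), so the type is A_5 (the algebra sl(6)).

A_5 (sl(6))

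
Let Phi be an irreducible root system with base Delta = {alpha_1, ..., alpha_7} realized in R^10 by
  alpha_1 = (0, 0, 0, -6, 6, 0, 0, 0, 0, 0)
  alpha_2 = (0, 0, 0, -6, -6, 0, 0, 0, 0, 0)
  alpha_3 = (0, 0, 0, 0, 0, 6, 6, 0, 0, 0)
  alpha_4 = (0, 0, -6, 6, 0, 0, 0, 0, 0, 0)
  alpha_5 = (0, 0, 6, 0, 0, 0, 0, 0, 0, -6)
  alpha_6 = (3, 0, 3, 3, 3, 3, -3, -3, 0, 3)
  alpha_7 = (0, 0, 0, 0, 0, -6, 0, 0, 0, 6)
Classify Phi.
Compute the Cartan integers a_ij = 2(alpha_i, alpha_j)/(alpha_j, alpha_j); the resulting 7x7 Cartan matrix is
[[2, 0, 0, -1, 0, 0, 0], [0, 2, 0, -1, 0, -1, 0], [0, 0, 2, 0, 0, 0, -1], [-1, -1, 0, 2, -1, 0, 0], [0, 0, 0, -1, 2, 0, -1], [0, -1, 0, 0, 0, 2, 0], [0, 0, -1, 0, -1, 0, 2]].
All simple roots have the same length, so the diagram is simply laced. The associated Dynkin diagram is a chain of 6 nodes with one extra node attached to the third node from one end (E_7), so the type is E_7.

E_7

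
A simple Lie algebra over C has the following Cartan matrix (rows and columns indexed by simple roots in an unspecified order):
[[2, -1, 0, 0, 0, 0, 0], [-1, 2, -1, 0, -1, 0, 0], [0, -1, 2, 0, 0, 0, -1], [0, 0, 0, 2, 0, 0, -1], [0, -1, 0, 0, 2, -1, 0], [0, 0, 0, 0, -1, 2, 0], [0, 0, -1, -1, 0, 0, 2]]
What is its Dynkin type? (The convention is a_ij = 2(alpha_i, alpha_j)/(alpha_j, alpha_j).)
E7

The matrix has rank 7 with 2's on the diagonal. Reading the off-diagonal entries as Dynkin edges (a single edge where a_ij = a_ji = -1; a double or triple edge where a_ij * a_ji = 2 or 3), the diagram is a chain of 6 nodes with one extra node attached to the third node from one end (E_7). One simple-root ordering that puts it in standard form is (alpha_6, alpha_1, alpha_5, alpha_2, alpha_3, alpha_7, alpha_4). So the algebra is type E_7.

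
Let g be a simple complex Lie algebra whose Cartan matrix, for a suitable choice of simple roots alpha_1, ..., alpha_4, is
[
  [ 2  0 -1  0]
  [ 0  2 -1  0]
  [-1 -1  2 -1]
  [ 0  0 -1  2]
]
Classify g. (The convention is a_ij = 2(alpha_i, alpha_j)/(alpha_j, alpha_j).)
D_4

The matrix has rank 4 with 2's on the diagonal. Reading the off-diagonal entries as Dynkin edges (a single edge where a_ij = a_ji = -1; a double or triple edge where a_ij * a_ji = 2 or 3), the diagram is a chain of 2 nodes with a fork of two nodes at one end (D_4). One simple-root ordering that puts it in standard form is (alpha_1, alpha_3, alpha_2, alpha_4). So the algebra is type D_4, i.e. so(8).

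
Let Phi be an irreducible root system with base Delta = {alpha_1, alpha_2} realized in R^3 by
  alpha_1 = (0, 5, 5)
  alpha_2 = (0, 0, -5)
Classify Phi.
B_2

Compute the Cartan integers a_ij = 2(alpha_i, alpha_j)/(alpha_j, alpha_j); the resulting 2x2 Cartan matrix is
[[2, -2], [-1, 2]].
The roots have two lengths (squared-length ratio 2:1); the short ones are alpha_{2}. The associated Dynkin diagram is a chain of 2 nodes with a double edge at one end; the terminal node there is the unique short simple root (B_2), so the type is B_2 (the algebra so(5)).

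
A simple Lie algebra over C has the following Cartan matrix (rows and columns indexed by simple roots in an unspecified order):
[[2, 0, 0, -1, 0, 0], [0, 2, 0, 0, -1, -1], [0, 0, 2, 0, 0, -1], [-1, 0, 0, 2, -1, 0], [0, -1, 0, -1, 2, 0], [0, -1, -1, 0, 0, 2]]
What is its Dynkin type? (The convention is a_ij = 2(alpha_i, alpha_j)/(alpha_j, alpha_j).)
A6

The matrix has rank 6 with 2's on the diagonal. Reading the off-diagonal entries as Dynkin edges (a single edge where a_ij = a_ji = -1; a double or triple edge where a_ij * a_ji = 2 or 3), the diagram is a chain of 6 nodes with single edges (A_6). One simple-root ordering that puts it in standard form is (alpha_1, alpha_4, alpha_5, alpha_2, alpha_6, alpha_3). So the algebra is type A_6, i.e. sl(7).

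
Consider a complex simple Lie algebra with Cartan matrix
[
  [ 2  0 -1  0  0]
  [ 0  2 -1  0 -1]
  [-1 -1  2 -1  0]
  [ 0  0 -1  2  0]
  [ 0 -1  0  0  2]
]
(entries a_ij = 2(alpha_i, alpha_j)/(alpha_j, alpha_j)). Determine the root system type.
The matrix has rank 5 with 2's on the diagonal. Reading the off-diagonal entries as Dynkin edges (a single edge where a_ij = a_ji = -1; a double or triple edge where a_ij * a_ji = 2 or 3), the diagram is a chain of 3 nodes with a fork of two nodes at one end (D_5). One simple-root ordering that puts it in standard form is (alpha_5, alpha_2, alpha_3, alpha_4, alpha_1). So the algebra is type D_5, i.e. so(10).

D_5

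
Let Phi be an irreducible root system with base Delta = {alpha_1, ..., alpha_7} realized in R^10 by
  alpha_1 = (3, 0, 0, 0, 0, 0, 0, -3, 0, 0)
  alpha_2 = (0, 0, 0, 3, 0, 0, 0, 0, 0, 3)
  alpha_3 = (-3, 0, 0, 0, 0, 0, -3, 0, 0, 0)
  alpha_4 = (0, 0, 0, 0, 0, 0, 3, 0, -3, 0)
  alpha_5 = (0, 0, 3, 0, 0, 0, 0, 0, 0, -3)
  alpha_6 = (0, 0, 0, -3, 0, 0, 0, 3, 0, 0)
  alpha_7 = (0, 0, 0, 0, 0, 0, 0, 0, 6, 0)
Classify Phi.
C_7 (sp(14))

Compute the Cartan integers a_ij = 2(alpha_i, alpha_j)/(alpha_j, alpha_j); the resulting 7x7 Cartan matrix is
[[2, 0, -1, 0, 0, -1, 0], [0, 2, 0, 0, -1, -1, 0], [-1, 0, 2, -1, 0, 0, 0], [0, 0, -1, 2, 0, 0, -1], [0, -1, 0, 0, 2, 0, 0], [-1, -1, 0, 0, 0, 2, 0], [0, 0, 0, -2, 0, 0, 2]].
The roots have two lengths (squared-length ratio 2:1); the short ones are alpha_{1,2,3,4,5,6}. The associated Dynkin diagram is a chain of 7 nodes with a double edge at one end; the terminal node there is the unique long simple root (C_7), so the type is C_7 (the algebra sp(14)).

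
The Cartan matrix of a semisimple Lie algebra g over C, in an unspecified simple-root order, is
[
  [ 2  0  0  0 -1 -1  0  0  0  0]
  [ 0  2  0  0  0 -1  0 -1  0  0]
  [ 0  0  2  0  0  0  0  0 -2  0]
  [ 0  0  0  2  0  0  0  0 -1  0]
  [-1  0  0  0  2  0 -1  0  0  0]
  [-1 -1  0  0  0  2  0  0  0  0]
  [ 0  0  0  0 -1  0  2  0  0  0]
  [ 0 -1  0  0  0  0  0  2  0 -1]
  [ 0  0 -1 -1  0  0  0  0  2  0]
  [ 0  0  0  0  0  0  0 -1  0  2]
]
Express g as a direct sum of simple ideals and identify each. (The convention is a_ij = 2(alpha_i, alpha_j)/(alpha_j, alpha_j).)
A7 + C3

The diagram associated to this matrix has two connected components: the simple roots {alpha_1, alpha_2, alpha_5, alpha_6, alpha_7, alpha_8, alpha_10} form a chain of 7 nodes with single edges (A_7), and {alpha_3, alpha_4, alpha_9} form a chain of 3 nodes with a double edge at one end; the terminal node there is the unique long simple root (C_3). A semisimple Lie algebra decomposes uniquely as the direct sum of simple ideals, one per connected component of its Dynkin diagram, so g ≅ A_7 ⊕ C_3 (dimension 63 + 21 = 84).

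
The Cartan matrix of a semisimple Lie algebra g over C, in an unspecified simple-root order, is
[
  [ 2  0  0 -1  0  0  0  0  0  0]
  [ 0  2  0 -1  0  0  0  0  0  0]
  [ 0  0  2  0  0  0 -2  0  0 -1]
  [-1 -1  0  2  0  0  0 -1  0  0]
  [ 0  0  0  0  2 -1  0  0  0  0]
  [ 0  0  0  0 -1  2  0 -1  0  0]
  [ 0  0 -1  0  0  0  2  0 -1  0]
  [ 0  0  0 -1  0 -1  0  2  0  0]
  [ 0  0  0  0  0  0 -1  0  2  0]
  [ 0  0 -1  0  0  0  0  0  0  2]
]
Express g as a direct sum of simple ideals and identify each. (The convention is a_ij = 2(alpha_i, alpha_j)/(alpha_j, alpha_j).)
The diagram associated to this matrix has two connected components: the simple roots {alpha_1, alpha_2, alpha_4, alpha_5, alpha_6, alpha_8} form a chain of 4 nodes with a fork of two nodes at one end (D_6), and {alpha_3, alpha_7, alpha_9, alpha_10} form a chain of 4 nodes with a double edge between the middle two (F_4). A semisimple Lie algebra decomposes uniquely as the direct sum of simple ideals, one per connected component of its Dynkin diagram, so g ≅ D_6 ⊕ F_4 (dimension 66 + 52 = 118).

D_6 + F_4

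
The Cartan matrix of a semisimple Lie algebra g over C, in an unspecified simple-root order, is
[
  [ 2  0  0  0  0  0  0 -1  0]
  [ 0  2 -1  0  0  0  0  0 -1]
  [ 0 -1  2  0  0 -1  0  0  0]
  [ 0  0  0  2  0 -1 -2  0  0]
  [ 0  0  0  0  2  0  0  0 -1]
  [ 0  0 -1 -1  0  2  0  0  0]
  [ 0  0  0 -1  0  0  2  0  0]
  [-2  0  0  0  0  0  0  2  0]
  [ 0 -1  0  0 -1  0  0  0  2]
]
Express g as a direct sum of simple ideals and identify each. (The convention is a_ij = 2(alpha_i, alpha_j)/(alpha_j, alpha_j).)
B_2 (so(5)) + B_7 (so(15))

The diagram associated to this matrix has two connected components: the simple roots {alpha_1, alpha_8} form a chain of 2 nodes with a double edge at one end; the terminal node there is the unique short simple root (B_2), and {alpha_2, alpha_3, alpha_4, alpha_5, alpha_6, alpha_7, alpha_9} form a chain of 7 nodes with a double edge at one end; the terminal node there is the unique short simple root (B_7). A semisimple Lie algebra decomposes uniquely as the direct sum of simple ideals, one per connected component of its Dynkin diagram, so g ≅ B_2 ⊕ B_7 (dimension 10 + 105 = 115).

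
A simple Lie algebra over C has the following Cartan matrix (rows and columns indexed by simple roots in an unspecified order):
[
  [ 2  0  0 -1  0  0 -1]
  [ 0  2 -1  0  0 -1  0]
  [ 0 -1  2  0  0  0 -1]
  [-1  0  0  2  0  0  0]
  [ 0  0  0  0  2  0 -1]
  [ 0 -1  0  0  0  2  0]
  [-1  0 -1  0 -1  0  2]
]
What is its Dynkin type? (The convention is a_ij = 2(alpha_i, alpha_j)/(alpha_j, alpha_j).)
E_7

The matrix has rank 7 with 2's on the diagonal. Reading the off-diagonal entries as Dynkin edges (a single edge where a_ij = a_ji = -1; a double or triple edge where a_ij * a_ji = 2 or 3), the diagram is a chain of 6 nodes with one extra node attached to the third node from one end (E_7). One simple-root ordering that puts it in standard form is (alpha_4, alpha_5, alpha_1, alpha_7, alpha_3, alpha_2, alpha_6). So the algebra is type E_7.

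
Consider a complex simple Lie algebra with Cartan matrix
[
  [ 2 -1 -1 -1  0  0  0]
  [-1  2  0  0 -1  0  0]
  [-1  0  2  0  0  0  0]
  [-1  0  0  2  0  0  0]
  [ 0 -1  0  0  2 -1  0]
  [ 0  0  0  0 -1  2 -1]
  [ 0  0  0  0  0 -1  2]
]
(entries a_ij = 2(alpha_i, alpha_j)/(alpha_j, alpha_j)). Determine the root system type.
type D_7

The matrix has rank 7 with 2's on the diagonal. Reading the off-diagonal entries as Dynkin edges (a single edge where a_ij = a_ji = -1; a double or triple edge where a_ij * a_ji = 2 or 3), the diagram is a chain of 5 nodes with a fork of two nodes at one end (D_7). One simple-root ordering that puts it in standard form is (alpha_7, alpha_6, alpha_5, alpha_2, alpha_1, alpha_3, alpha_4). So the algebra is type D_7, i.e. so(14).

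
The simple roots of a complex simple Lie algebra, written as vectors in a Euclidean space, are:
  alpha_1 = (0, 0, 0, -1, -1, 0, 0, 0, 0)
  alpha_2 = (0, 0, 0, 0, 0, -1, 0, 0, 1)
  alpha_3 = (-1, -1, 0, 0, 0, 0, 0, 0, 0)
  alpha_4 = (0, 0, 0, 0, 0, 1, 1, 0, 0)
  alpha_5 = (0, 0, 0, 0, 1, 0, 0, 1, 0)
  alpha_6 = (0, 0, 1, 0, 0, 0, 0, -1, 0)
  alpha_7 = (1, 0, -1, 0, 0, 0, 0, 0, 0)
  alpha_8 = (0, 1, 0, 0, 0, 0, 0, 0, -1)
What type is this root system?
Compute the Cartan integers a_ij = 2(alpha_i, alpha_j)/(alpha_j, alpha_j); the resulting 8x8 Cartan matrix is
[[2, 0, 0, 0, -1, 0, 0, 0], [0, 2, 0, -1, 0, 0, 0, -1], [0, 0, 2, 0, 0, 0, -1, -1], [0, -1, 0, 2, 0, 0, 0, 0], [-1, 0, 0, 0, 2, -1, 0, 0], [0, 0, 0, 0, -1, 2, -1, 0], [0, 0, -1, 0, 0, -1, 2, 0], [0, -1, -1, 0, 0, 0, 0, 2]].
All simple roots have the same length, so the diagram is simply laced. The associated Dynkin diagram is a chain of 8 nodes with single edges (A_8), so the type is A_8 (the algebra sl(9)).

A8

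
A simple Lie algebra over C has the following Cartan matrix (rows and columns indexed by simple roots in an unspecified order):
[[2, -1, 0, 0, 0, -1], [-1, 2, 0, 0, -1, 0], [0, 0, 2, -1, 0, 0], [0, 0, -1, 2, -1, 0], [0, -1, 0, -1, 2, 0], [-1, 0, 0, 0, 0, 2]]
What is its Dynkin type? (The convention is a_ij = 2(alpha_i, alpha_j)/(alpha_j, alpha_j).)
The matrix has rank 6 with 2's on the diagonal. Reading the off-diagonal entries as Dynkin edges (a single edge where a_ij = a_ji = -1; a double or triple edge where a_ij * a_ji = 2 or 3), the diagram is a chain of 6 nodes with single edges (A_6). One simple-root ordering that puts it in standard form is (alpha_3, alpha_4, alpha_5, alpha_2, alpha_1, alpha_6). So the algebra is type A_6, i.e. sl(7).

A_6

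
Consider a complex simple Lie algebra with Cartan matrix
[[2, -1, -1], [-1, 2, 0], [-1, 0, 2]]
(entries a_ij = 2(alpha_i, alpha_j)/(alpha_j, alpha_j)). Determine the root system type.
A3

The matrix has rank 3 with 2's on the diagonal. Reading the off-diagonal entries as Dynkin edges (a single edge where a_ij = a_ji = -1; a double or triple edge where a_ij * a_ji = 2 or 3), the diagram is a chain of 3 nodes with single edges (A_3). One simple-root ordering that puts it in standard form is (alpha_2, alpha_1, alpha_3). So the algebra is type A_3, i.e. sl(4).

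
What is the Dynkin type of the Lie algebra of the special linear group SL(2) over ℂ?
This is sl(2), which has dimension 2^2 - 1 = 3 and rank 2 - 1 = 1 (a Cartan subalgebra is the diagonal traceless matrices). In the classification of classical Lie algebras, the special linear algebra sl(n+1) has type A_n; here n = 1, so the Dynkin diagram is a chain of 1 nodes with single edges (A_1). Hence the type is A_1.

A_1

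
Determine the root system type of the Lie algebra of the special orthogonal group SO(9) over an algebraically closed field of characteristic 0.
This is so(9) with 9 odd, which has dimension 9(9-1)/2 = 36 and rank (9-1)/2 = 4. In the classification of classical Lie algebras, the orthogonal algebra so(2n+1) in an odd number of variables has type B_n; here n = 4, so the Dynkin diagram is a chain of 4 nodes with a double edge at one end; the terminal node there is the unique short simple root (B_4). Hence the type is B_4.

B_4 (so(9))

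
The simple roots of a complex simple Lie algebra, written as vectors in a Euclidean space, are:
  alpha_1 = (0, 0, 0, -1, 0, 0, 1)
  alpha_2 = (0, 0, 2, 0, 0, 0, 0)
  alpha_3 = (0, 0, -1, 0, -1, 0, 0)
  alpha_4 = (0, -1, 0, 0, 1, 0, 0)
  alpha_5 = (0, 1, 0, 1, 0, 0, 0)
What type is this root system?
Compute the Cartan integers a_ij = 2(alpha_i, alpha_j)/(alpha_j, alpha_j); the resulting 5x5 Cartan matrix is
[[2, 0, 0, 0, -1], [0, 2, -2, 0, 0], [0, -1, 2, -1, 0], [0, 0, -1, 2, -1], [-1, 0, 0, -1, 2]].
The roots have two lengths (squared-length ratio 2:1); the short ones are alpha_{1,3,4,5}. The associated Dynkin diagram is a chain of 5 nodes with a double edge at one end; the terminal node there is the unique long simple root (C_5), so the type is C_5 (the algebra sp(10)).

C_5 (sp(10))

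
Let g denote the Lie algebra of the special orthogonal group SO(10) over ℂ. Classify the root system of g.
D_5

This is so(10) with 10 even, which has dimension 10(10-1)/2 = 45 and rank 10/2 = 5. In the classification of classical Lie algebras, the orthogonal algebra so(2n) in an even number of variables has type D_n; here n = 5, so the Dynkin diagram is a chain of 3 nodes with a fork of two nodes at one end (D_5). Hence the type is D_5.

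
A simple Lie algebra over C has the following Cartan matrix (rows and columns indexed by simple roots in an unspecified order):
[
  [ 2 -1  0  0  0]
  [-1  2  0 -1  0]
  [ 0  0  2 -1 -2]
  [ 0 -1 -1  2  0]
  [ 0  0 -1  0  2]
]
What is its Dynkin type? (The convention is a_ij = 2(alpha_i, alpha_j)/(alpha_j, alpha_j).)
The matrix has rank 5 with 2's on the diagonal. Reading the off-diagonal entries as Dynkin edges (a single edge where a_ij = a_ji = -1; a double or triple edge where a_ij * a_ji = 2 or 3), the diagram is a chain of 5 nodes with a double edge at one end; the terminal node there is the unique short simple root (B_5). One simple-root ordering that puts it in standard form is (alpha_1, alpha_2, alpha_4, alpha_3, alpha_5). So the algebra is type B_5, i.e. so(11).

B_5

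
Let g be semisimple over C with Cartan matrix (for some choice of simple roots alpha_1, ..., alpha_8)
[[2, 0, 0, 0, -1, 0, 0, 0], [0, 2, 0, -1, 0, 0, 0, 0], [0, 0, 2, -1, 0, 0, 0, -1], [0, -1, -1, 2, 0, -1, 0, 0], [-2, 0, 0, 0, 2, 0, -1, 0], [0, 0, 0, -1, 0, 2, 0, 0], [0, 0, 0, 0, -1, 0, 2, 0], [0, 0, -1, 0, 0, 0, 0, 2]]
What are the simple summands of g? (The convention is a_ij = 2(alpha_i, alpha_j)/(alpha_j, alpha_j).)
The diagram associated to this matrix has two connected components: the simple roots {alpha_1, alpha_5, alpha_7} form a chain of 3 nodes with a double edge at one end; the terminal node there is the unique short simple root (B_3), and {alpha_2, alpha_3, alpha_4, alpha_6, alpha_8} form a chain of 3 nodes with a fork of two nodes at one end (D_5). A semisimple Lie algebra decomposes uniquely as the direct sum of simple ideals, one per connected component of its Dynkin diagram, so g ≅ B_3 ⊕ D_5 (dimension 21 + 45 = 66).

B_3 ⊕ D_5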